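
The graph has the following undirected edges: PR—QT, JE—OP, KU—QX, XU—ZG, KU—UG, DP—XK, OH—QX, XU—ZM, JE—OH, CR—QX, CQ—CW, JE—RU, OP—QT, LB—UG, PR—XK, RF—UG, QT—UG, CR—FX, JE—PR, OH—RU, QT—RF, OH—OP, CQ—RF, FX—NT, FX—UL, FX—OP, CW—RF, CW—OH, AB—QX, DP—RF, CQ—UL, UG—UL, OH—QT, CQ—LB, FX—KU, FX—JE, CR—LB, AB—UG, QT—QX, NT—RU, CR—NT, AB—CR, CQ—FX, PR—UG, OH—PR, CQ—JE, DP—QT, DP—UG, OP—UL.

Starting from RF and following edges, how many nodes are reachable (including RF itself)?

20

BFS from RF visits: RF, UG, QT, DP, CW, CQ, UL, PR, LB, KU, AB, QX, OP, OH, XK, JE, FX, CR, RU, NT
Reachable nodes: 20 of 23 total.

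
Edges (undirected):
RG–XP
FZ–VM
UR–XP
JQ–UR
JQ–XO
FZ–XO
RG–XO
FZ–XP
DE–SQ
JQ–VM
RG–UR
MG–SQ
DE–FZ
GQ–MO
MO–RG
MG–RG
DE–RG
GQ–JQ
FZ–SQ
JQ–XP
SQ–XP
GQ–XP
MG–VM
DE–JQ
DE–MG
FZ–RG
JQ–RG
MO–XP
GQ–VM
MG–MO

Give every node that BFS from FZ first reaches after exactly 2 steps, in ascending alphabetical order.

GQ, JQ, MG, MO, UR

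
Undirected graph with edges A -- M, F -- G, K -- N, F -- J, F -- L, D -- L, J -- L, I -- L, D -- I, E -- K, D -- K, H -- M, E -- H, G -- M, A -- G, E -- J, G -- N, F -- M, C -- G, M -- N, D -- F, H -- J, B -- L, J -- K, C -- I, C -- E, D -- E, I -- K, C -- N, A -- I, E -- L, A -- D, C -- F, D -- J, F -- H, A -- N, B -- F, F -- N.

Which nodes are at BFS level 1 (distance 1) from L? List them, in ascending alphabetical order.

B, D, E, F, I, J

Level 0: L
Level 1: B, D, E, F, I, J
Level 2: A, C, G, H, K, M, N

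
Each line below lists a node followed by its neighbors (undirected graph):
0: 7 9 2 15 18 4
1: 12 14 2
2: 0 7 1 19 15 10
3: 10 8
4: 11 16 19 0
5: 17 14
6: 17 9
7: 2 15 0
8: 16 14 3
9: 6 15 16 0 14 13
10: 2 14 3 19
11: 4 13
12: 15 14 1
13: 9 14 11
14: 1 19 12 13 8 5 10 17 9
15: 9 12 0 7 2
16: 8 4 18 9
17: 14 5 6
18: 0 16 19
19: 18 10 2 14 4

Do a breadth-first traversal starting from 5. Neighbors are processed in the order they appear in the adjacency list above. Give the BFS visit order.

5 → 17 → 14 → 6 → 1 → 19 → 12 → 13 → 8 → 10 → 9 → 2 → 18 → 4 → 15 → 11 → 16 → 3 → 0 → 7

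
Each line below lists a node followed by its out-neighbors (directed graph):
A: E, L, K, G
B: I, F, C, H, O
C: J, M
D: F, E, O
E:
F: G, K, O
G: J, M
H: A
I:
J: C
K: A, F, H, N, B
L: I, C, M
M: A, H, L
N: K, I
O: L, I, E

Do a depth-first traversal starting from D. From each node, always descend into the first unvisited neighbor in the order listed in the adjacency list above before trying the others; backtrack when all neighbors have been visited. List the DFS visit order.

D F G J C M A E L I K H N B O

Visit D
D → F
F → G
G → J
J → C
C → M
M → A
A → E
A → L
L → I
A → K
K → H
K → N
K → B
B → O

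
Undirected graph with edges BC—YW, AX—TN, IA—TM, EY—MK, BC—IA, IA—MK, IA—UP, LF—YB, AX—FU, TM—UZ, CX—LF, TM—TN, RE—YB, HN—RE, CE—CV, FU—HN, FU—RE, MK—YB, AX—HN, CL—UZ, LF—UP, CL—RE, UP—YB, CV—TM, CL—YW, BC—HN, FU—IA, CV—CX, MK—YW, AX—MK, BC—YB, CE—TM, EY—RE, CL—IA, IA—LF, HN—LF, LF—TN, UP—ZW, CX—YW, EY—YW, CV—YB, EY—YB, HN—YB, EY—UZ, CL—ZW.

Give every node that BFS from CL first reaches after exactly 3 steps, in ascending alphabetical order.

Level 0: CL
Level 1: IA, RE, UZ, YW, ZW
Level 2: BC, CX, EY, FU, HN, LF, MK, TM, UP, YB
Level 3: AX, CE, CV, TN

AX, CE, CV, TN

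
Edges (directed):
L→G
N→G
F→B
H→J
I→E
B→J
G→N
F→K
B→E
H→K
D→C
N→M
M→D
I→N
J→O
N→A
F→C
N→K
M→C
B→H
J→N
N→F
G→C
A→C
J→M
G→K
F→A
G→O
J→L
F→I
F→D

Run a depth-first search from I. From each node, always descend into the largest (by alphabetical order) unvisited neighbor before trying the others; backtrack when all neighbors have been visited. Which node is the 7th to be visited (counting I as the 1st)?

Visit I
I → N
N → M
M → D
D → C
N → K
N → G
G → O
N → F
F → B
B → J
J → L
B → H
B → E
F → A

Visit order: I, N, M, D, C, K, G, O, F, B, J, L, H, E, A

G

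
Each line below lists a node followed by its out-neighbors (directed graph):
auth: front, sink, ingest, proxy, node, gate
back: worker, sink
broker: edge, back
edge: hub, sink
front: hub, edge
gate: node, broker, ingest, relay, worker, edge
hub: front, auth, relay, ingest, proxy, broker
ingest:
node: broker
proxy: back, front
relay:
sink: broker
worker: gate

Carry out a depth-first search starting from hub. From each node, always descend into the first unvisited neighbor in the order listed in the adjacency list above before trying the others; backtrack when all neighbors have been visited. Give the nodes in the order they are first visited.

Visit hub
hub → front
front → edge
edge → sink
sink → broker
broker → back
back → worker
worker → gate
gate → node
gate → ingest
gate → relay
hub → auth
auth → proxy

hub, front, edge, sink, broker, back, worker, gate, node, ingest, relay, auth, proxy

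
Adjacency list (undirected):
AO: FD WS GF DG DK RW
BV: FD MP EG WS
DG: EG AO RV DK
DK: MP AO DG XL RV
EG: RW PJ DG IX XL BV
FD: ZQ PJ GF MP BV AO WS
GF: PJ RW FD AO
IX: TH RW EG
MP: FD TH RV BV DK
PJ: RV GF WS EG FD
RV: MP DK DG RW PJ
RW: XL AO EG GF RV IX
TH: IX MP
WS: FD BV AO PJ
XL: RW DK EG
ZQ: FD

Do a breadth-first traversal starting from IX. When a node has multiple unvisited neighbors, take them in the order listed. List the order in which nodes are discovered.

IX, TH, RW, EG, MP, XL, AO, GF, RV, PJ, DG, BV, FD, DK, WS, ZQ

Visit IX; enqueue TH, RW, EG → queue [TH, RW, EG]
Visit TH; enqueue MP → queue [RW, EG, MP]
Visit RW; enqueue XL, AO, GF, RV → queue [EG, MP, XL, AO, GF, RV]
Visit EG; enqueue PJ, DG, BV → queue [MP, XL, AO, GF, RV, PJ, DG, BV]
Visit MP; enqueue FD, DK → queue [XL, AO, GF, RV, PJ, DG, BV, FD, DK]
Visit XL → queue [AO, GF, RV, PJ, DG, BV, FD, DK]
Visit AO; enqueue WS → queue [GF, RV, PJ, DG, BV, FD, DK, WS]
Visit GF → queue [RV, PJ, DG, BV, FD, DK, WS]
Visit RV → queue [PJ, DG, BV, FD, DK, WS]
Visit PJ → queue [DG, BV, FD, DK, WS]
Visit DG → queue [BV, FD, DK, WS]
Visit BV → queue [FD, DK, WS]
Visit FD; enqueue ZQ → queue [DK, WS, ZQ]
Visit DK → queue [WS, ZQ]
Visit WS → queue [ZQ]
Visit ZQ → queue []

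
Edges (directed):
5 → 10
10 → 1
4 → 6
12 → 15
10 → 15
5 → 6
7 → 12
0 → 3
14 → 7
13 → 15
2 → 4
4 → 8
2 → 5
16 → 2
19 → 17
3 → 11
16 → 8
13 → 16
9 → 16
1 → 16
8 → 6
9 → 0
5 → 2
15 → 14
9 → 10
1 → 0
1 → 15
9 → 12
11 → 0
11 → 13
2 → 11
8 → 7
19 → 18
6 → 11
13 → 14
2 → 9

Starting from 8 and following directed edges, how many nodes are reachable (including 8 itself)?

17

BFS from 8 visits: 8, 7, 6, 12, 11, 15, 13, 0, 14, 16, 3, 2, 9, 5, 4, 10, 1
Reachable nodes: 17 of 20 total.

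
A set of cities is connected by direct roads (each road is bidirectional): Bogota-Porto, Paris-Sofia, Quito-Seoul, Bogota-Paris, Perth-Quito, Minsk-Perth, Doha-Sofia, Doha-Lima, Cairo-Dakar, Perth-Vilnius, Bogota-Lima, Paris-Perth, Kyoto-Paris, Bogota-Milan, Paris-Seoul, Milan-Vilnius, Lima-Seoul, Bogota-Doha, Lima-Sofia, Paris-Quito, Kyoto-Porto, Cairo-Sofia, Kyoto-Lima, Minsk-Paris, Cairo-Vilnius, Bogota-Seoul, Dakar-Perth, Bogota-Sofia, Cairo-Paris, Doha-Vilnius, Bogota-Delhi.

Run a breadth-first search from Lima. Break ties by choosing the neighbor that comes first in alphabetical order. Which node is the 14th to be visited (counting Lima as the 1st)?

Visit Lima; enqueue Bogota, Doha, Kyoto, Seoul, Sofia → queue [Bogota, Doha, Kyoto, Seoul, Sofia]
Visit Bogota; enqueue Delhi, Milan, Paris, Porto → queue [Doha, Kyoto, Seoul, Sofia, Delhi, Milan, Paris, Porto]
Visit Doha; enqueue Vilnius → queue [Kyoto, Seoul, Sofia, Delhi, Milan, Paris, Porto, Vilnius]
Visit Kyoto → queue [Seoul, Sofia, Delhi, Milan, Paris, Porto, Vilnius]
Visit Seoul; enqueue Quito → queue [Sofia, Delhi, Milan, Paris, Porto, Vilnius, Quito]
Visit Sofia; enqueue Cairo → queue [Delhi, Milan, Paris, Porto, Vilnius, Quito, Cairo]
Visit Delhi → queue [Milan, Paris, Porto, Vilnius, Quito, Cairo]
Visit Milan → queue [Paris, Porto, Vilnius, Quito, Cairo]
Visit Paris; enqueue Minsk, Perth → queue [Porto, Vilnius, Quito, Cairo, Minsk, Perth]
Visit Porto → queue [Vilnius, Quito, Cairo, Minsk, Perth]
Visit Vilnius → queue [Quito, Cairo, Minsk, Perth]
Visit Quito → queue [Cairo, Minsk, Perth]
Visit Cairo; enqueue Dakar → queue [Minsk, Perth, Dakar]
Visit Minsk → queue [Perth, Dakar]
Visit Perth → queue [Dakar]
Visit Dakar → queue []

Visit order: Lima, Bogota, Doha, Kyoto, Seoul, Sofia, Delhi, Milan, Paris, Porto, Vilnius, Quito, Cairo, Minsk, Perth, Dakar

Minsk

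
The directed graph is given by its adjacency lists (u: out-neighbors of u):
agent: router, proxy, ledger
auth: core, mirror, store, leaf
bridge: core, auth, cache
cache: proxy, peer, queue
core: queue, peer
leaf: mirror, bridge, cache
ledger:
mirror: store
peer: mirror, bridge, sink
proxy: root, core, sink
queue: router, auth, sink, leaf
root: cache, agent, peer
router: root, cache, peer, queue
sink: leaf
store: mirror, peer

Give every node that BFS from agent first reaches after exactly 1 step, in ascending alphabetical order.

Level 0: agent
Level 1: ledger, proxy, router
Level 2: cache, core, peer, queue, root, sink
Level 3: auth, bridge, leaf, mirror
Level 4: store

ledger, proxy, router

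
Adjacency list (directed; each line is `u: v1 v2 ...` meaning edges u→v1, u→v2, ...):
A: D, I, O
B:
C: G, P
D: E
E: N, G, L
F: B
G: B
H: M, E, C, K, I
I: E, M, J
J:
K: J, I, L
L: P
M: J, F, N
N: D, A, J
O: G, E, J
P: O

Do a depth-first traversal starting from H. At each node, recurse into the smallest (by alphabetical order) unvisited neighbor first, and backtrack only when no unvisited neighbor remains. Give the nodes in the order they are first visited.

Visit H
H → C
C → G
G → B
C → P
P → O
O → E
E → L
E → N
N → A
A → D
A → I
I → J
I → M
M → F
H → K

H -> C -> G -> B -> P -> O -> E -> L -> N -> A -> D -> I -> J -> M -> F -> K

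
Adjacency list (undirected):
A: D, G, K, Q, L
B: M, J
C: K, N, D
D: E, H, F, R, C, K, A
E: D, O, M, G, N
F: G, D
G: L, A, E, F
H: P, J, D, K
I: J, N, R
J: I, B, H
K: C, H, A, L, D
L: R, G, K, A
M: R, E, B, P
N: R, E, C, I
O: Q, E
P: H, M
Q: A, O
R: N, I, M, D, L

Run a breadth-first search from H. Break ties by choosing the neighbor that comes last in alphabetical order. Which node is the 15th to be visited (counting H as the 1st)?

G

Visit H; enqueue P, K, J, D → queue [P, K, J, D]
Visit P; enqueue M → queue [K, J, D, M]
Visit K; enqueue L, C, A → queue [J, D, M, L, C, A]
Visit J; enqueue I, B → queue [D, M, L, C, A, I, B]
Visit D; enqueue R, F, E → queue [M, L, C, A, I, B, R, F, E]
Visit M → queue [L, C, A, I, B, R, F, E]
Visit L; enqueue G → queue [C, A, I, B, R, F, E, G]
Visit C; enqueue N → queue [A, I, B, R, F, E, G, N]
Visit A; enqueue Q → queue [I, B, R, F, E, G, N, Q]
Visit I → queue [B, R, F, E, G, N, Q]
Visit B → queue [R, F, E, G, N, Q]
Visit R → queue [F, E, G, N, Q]
Visit F → queue [E, G, N, Q]
Visit E; enqueue O → queue [G, N, Q, O]
Visit G → queue [N, Q, O]
Visit N → queue [Q, O]
Visit Q → queue [O]
Visit O → queue []

Visit order: H, P, K, J, D, M, L, C, A, I, B, R, F, E, G, N, Q, O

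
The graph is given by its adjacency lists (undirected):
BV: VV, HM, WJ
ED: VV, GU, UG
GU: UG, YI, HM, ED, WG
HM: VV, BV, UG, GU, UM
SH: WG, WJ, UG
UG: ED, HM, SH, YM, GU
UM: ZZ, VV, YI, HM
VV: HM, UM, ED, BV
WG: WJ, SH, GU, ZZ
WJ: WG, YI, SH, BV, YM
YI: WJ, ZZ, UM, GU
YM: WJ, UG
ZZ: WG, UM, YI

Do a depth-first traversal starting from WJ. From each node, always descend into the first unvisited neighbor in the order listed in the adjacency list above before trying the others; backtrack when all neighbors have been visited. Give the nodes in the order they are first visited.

Visit WJ
WJ → WG
WG → SH
SH → UG
UG → ED
ED → VV
VV → HM
HM → BV
HM → GU
GU → YI
YI → ZZ
ZZ → UM
UG → YM

WJ -> WG -> SH -> UG -> ED -> VV -> HM -> BV -> GU -> YI -> ZZ -> UM -> YM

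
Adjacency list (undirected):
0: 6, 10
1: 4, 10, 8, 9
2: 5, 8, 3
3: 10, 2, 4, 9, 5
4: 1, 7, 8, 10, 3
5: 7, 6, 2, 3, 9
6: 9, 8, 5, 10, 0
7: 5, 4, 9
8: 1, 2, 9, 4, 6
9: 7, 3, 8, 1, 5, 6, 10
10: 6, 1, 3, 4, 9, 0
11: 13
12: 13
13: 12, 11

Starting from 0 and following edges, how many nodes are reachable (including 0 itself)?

11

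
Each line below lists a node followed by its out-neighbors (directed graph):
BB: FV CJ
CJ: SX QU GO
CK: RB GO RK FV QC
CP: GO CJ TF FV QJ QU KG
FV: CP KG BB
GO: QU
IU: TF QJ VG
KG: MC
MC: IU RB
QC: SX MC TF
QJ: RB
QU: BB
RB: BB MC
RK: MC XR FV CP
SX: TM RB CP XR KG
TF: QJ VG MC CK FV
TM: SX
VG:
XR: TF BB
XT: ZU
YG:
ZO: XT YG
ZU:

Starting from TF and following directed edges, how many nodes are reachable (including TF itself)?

19

BFS from TF visits: TF, CK, FV, MC, QJ, VG, GO, QC, RB, RK, BB, CP, KG, IU, QU, SX, XR, CJ, TM
Reachable nodes: 19 of 23 total.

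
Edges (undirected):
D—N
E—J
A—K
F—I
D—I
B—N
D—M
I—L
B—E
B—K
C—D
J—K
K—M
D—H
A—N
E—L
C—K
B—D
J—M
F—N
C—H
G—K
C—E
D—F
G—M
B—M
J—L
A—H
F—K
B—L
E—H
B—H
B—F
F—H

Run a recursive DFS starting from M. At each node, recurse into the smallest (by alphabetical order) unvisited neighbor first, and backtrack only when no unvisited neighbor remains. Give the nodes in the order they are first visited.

Visit M
M → B
B → D
D → C
C → E
E → H
H → A
A → K
K → F
F → I
I → L
L → J
F → N
K → G

M B D C E H A K F I L J N G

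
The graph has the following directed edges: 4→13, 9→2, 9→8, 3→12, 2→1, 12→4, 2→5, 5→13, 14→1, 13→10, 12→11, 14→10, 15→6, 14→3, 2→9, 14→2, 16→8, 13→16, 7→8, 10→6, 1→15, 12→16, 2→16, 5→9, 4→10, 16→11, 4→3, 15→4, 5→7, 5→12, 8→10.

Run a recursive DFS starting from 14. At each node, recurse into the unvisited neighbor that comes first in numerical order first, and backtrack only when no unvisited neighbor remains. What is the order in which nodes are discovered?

14, 1, 15, 4, 3, 12, 11, 16, 8, 10, 6, 13, 2, 5, 7, 9

Visit 14
14 → 1
1 → 15
15 → 4
4 → 3
3 → 12
12 → 11
12 → 16
16 → 8
8 → 10
10 → 6
4 → 13
14 → 2
2 → 5
5 → 7
5 → 9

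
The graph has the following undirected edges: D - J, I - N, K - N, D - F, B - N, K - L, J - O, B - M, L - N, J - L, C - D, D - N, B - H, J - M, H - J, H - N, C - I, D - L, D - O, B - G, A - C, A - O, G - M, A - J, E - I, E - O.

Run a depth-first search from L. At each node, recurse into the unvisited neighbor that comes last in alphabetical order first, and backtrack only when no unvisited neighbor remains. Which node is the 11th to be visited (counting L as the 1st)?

H

Visit L
L → N
N → K
N → I
I → E
E → O
O → J
J → M
M → G
G → B
B → H
J → D
D → F
D → C
C → A

Visit order: L, N, K, I, E, O, J, M, G, B, H, D, F, C, A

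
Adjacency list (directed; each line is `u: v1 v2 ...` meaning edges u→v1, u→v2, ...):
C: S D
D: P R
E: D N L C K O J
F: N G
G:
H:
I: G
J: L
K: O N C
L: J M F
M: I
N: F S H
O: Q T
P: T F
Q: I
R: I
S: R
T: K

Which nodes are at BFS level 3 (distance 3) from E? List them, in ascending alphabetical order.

G, I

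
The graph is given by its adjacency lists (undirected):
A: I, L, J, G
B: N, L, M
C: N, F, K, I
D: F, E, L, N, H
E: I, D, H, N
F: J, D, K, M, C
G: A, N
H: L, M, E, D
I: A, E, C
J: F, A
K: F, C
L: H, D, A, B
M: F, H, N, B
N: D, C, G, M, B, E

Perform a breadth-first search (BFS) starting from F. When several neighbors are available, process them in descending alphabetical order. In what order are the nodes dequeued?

F → M → K → J → D → C → N → H → B → A → L → E → I → G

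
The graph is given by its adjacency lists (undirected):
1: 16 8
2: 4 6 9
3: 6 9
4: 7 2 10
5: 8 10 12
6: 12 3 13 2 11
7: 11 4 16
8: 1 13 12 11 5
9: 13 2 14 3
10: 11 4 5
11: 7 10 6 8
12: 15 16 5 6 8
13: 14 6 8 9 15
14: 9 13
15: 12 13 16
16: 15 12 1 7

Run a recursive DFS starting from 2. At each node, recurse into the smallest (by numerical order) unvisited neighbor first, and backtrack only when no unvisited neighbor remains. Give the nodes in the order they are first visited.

2, 4, 7, 11, 6, 3, 9, 13, 8, 1, 16, 12, 5, 10, 15, 14

Visit 2
2 → 4
4 → 7
7 → 11
11 → 6
6 → 3
3 → 9
9 → 13
13 → 8
8 → 1
1 → 16
16 → 12
12 → 5
5 → 10
12 → 15
13 → 14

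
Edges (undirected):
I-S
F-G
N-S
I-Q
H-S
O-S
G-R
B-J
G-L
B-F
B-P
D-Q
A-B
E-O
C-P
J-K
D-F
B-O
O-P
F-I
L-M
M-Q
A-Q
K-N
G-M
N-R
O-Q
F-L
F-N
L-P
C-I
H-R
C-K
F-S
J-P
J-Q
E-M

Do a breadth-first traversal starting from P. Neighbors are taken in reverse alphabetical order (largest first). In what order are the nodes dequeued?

Visit P; enqueue O, L, J, C, B → queue [O, L, J, C, B]
Visit O; enqueue S, Q, E → queue [L, J, C, B, S, Q, E]
Visit L; enqueue M, G, F → queue [J, C, B, S, Q, E, M, G, F]
Visit J; enqueue K → queue [C, B, S, Q, E, M, G, F, K]
Visit C; enqueue I → queue [B, S, Q, E, M, G, F, K, I]
Visit B; enqueue A → queue [S, Q, E, M, G, F, K, I, A]
Visit S; enqueue N, H → queue [Q, E, M, G, F, K, I, A, N, H]
Visit Q; enqueue D → queue [E, M, G, F, K, I, A, N, H, D]
Visit E → queue [M, G, F, K, I, A, N, H, D]
Visit M → queue [G, F, K, I, A, N, H, D]
Visit G; enqueue R → queue [F, K, I, A, N, H, D, R]
Visit F → queue [K, I, A, N, H, D, R]
Visit K → queue [I, A, N, H, D, R]
Visit I → queue [A, N, H, D, R]
Visit A → queue [N, H, D, R]
Visit N → queue [H, D, R]
Visit H → queue [D, R]
Visit D → queue [R]
Visit R → queue []

P → O → L → J → C → B → S → Q → E → M → G → F → K → I → A → N → H → D → R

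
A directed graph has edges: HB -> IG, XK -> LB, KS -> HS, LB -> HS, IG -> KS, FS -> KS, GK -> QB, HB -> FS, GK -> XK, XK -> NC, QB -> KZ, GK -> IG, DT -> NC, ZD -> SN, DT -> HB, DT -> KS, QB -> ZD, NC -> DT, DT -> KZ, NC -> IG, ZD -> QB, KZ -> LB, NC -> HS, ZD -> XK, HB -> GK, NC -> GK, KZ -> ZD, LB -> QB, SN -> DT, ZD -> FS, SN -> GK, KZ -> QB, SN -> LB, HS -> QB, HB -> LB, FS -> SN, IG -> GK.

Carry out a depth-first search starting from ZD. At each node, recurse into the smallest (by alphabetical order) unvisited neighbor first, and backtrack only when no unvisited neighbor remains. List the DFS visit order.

Visit ZD
ZD → FS
FS → KS
KS → HS
HS → QB
QB → KZ
KZ → LB
FS → SN
SN → DT
DT → HB
HB → GK
GK → IG
GK → XK
XK → NC

ZD, FS, KS, HS, QB, KZ, LB, SN, DT, HB, GK, IG, XK, NC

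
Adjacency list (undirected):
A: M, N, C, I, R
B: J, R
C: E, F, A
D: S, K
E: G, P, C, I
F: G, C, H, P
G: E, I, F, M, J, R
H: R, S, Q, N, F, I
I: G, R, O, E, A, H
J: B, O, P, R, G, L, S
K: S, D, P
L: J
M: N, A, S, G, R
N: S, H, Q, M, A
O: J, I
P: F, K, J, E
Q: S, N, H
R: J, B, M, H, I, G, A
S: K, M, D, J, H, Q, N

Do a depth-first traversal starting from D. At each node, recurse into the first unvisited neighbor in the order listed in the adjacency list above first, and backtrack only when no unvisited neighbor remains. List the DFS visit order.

Visit D
D → S
S → K
K → P
P → F
F → G
G → E
E → C
C → A
A → M
M → N
N → H
H → R
R → J
J → B
J → O
O → I
J → L
H → Q

D -> S -> K -> P -> F -> G -> E -> C -> A -> M -> N -> H -> R -> J -> B -> O -> I -> L -> Q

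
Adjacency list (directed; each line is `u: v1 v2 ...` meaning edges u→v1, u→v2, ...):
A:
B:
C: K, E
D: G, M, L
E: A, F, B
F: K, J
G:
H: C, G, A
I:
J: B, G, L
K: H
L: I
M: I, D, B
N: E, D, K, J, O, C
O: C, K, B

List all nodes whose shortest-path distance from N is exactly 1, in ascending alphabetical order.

C, D, E, J, K, O

Level 0: N
Level 1: C, D, E, J, K, O
Level 2: A, B, F, G, H, L, M
Level 3: I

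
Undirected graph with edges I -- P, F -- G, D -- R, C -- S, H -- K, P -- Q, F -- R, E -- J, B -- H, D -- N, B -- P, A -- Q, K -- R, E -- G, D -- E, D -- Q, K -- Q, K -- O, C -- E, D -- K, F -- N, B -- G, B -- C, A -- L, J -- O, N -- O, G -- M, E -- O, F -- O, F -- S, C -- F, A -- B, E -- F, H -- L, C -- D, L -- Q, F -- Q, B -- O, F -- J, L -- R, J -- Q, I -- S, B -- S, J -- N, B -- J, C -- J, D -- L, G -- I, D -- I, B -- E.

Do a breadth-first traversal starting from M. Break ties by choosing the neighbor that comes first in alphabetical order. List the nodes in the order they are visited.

Visit M; enqueue G → queue [G]
Visit G; enqueue B, E, F, I → queue [B, E, F, I]
Visit B; enqueue A, C, H, J, O, P, S → queue [E, F, I, A, C, H, J, O, P, S]
Visit E; enqueue D → queue [F, I, A, C, H, J, O, P, S, D]
Visit F; enqueue N, Q, R → queue [I, A, C, H, J, O, P, S, D, N, Q, R]
Visit I → queue [A, C, H, J, O, P, S, D, N, Q, R]
Visit A; enqueue L → queue [C, H, J, O, P, S, D, N, Q, R, L]
Visit C → queue [H, J, O, P, S, D, N, Q, R, L]
Visit H; enqueue K → queue [J, O, P, S, D, N, Q, R, L, K]
Visit J → queue [O, P, S, D, N, Q, R, L, K]
Visit O → queue [P, S, D, N, Q, R, L, K]
Visit P → queue [S, D, N, Q, R, L, K]
Visit S → queue [D, N, Q, R, L, K]
Visit D → queue [N, Q, R, L, K]
Visit N → queue [Q, R, L, K]
Visit Q → queue [R, L, K]
Visit R → queue [L, K]
Visit L → queue [K]
Visit K → queue []

M, G, B, E, F, I, A, C, H, J, O, P, S, D, N, Q, R, L, K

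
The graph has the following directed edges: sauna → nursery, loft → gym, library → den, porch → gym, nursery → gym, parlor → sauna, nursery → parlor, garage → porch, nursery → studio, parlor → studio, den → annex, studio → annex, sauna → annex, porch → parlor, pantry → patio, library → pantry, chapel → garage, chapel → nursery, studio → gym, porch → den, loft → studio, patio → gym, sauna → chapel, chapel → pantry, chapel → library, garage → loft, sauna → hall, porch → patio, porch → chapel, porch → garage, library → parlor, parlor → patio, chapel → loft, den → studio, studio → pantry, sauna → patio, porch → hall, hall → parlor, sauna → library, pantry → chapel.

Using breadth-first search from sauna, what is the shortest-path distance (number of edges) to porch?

Level 0: sauna
Level 1: annex, chapel, hall, library, nursery, patio
Level 2: den, garage, gym, loft, pantry, parlor, studio
Level 3: porch
porch first appears at level 3.

3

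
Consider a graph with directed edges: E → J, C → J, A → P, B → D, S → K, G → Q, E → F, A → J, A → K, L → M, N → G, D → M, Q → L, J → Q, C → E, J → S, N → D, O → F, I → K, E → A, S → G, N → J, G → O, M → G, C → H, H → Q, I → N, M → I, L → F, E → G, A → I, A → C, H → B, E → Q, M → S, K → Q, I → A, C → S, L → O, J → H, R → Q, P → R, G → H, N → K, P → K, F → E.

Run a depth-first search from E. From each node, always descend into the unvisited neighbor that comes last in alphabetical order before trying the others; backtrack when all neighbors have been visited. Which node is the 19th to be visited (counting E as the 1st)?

C

Visit E
E → Q
Q → L
L → O
O → F
L → M
M → S
S → K
S → G
G → H
H → B
B → D
M → I
I → N
N → J
I → A
A → P
P → R
A → C

Visit order: E, Q, L, O, F, M, S, K, G, H, B, D, I, N, J, A, P, R, C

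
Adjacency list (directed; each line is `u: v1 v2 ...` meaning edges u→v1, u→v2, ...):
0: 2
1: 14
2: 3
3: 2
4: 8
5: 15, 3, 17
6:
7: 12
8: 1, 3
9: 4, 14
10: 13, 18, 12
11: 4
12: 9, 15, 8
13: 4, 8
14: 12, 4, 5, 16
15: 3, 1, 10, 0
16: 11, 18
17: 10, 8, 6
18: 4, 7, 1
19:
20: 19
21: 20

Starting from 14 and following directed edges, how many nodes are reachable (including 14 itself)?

19

BFS from 14 visits: 14, 12, 4, 5, 16, 9, 15, 8, 3, 17, 11, 18, 1, 10, 0, 2, 6, 7, 13
Reachable nodes: 19 of 22 total.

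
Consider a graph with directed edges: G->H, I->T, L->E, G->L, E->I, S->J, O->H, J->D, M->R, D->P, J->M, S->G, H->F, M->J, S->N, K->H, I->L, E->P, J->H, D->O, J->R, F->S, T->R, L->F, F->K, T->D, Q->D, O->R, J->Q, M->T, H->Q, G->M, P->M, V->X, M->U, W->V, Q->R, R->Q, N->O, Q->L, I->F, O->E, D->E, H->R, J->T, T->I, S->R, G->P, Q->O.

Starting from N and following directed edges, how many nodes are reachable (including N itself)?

18

BFS from N visits: N, O, E, H, R, I, P, F, Q, L, T, M, K, S, D, J, U, G
Reachable nodes: 18 of 21 total.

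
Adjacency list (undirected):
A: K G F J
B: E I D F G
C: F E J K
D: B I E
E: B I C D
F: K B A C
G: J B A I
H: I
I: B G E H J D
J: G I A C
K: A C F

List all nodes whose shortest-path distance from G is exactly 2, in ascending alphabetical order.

C, D, E, F, H, K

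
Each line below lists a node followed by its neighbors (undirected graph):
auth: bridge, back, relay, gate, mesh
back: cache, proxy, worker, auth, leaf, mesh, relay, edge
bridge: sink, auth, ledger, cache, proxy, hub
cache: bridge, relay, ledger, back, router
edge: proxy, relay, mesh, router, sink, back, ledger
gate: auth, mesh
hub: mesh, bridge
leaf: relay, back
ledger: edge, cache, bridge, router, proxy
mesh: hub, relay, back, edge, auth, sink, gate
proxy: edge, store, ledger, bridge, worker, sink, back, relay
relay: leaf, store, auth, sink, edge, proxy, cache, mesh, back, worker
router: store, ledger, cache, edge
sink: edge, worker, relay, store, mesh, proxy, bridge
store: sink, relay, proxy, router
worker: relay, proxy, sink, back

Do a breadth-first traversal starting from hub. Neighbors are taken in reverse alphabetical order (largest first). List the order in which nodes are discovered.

Visit hub; enqueue mesh, bridge → queue [mesh, bridge]
Visit mesh; enqueue sink, relay, gate, edge, back, auth → queue [bridge, sink, relay, gate, edge, back, auth]
Visit bridge; enqueue proxy, ledger, cache → queue [sink, relay, gate, edge, back, auth, proxy, ledger, cache]
Visit sink; enqueue worker, store → queue [relay, gate, edge, back, auth, proxy, ledger, cache, worker, store]
Visit relay; enqueue leaf → queue [gate, edge, back, auth, proxy, ledger, cache, worker, store, leaf]
Visit gate → queue [edge, back, auth, proxy, ledger, cache, worker, store, leaf]
Visit edge; enqueue router → queue [back, auth, proxy, ledger, cache, worker, store, leaf, router]
Visit back → queue [auth, proxy, ledger, cache, worker, store, leaf, router]
Visit auth → queue [proxy, ledger, cache, worker, store, leaf, router]
Visit proxy → queue [ledger, cache, worker, store, leaf, router]
Visit ledger → queue [cache, worker, store, leaf, router]
Visit cache → queue [worker, store, leaf, router]
Visit worker → queue [store, leaf, router]
Visit store → queue [leaf, router]
Visit leaf → queue [router]
Visit router → queue []

hub, mesh, bridge, sink, relay, gate, edge, back, auth, proxy, ledger, cache, worker, store, leaf, router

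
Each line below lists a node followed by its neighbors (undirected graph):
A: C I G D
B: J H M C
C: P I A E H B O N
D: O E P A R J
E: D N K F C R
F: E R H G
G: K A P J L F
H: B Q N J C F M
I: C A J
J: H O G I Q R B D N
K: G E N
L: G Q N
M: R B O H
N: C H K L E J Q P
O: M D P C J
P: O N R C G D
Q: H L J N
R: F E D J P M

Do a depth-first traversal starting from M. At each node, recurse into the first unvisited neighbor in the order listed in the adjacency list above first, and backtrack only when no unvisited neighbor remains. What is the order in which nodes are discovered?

M, R, F, E, D, O, P, N, C, I, A, G, K, J, H, B, Q, L

Visit M
M → R
R → F
F → E
E → D
D → O
O → P
P → N
N → C
C → I
I → A
A → G
G → K
G → J
J → H
H → B
H → Q
Q → L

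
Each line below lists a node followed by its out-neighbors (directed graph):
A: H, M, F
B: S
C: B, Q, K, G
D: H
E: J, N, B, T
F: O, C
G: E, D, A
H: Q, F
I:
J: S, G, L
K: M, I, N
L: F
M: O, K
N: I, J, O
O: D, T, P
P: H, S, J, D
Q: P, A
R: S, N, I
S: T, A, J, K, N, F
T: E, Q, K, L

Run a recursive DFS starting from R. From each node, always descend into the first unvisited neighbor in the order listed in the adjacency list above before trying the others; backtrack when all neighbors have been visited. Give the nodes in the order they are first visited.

R -> S -> T -> E -> J -> G -> D -> H -> Q -> P -> A -> M -> O -> K -> I -> N -> F -> C -> B -> L

Visit R
R → S
S → T
T → E
E → J
J → G
G → D
D → H
H → Q
Q → P
Q → A
A → M
M → O
M → K
K → I
K → N
A → F
F → C
C → B
J → L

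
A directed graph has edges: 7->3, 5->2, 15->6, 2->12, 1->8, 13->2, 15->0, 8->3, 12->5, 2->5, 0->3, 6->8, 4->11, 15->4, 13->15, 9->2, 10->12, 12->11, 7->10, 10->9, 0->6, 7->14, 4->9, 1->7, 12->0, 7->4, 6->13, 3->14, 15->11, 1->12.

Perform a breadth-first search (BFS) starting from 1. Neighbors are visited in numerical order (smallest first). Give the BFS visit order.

Visit 1; enqueue 7, 8, 12 → queue [7, 8, 12]
Visit 7; enqueue 3, 4, 10, 14 → queue [8, 12, 3, 4, 10, 14]
Visit 8 → queue [12, 3, 4, 10, 14]
Visit 12; enqueue 0, 5, 11 → queue [3, 4, 10, 14, 0, 5, 11]
Visit 3 → queue [4, 10, 14, 0, 5, 11]
Visit 4; enqueue 9 → queue [10, 14, 0, 5, 11, 9]
Visit 10 → queue [14, 0, 5, 11, 9]
Visit 14 → queue [0, 5, 11, 9]
Visit 0; enqueue 6 → queue [5, 11, 9, 6]
Visit 5; enqueue 2 → queue [11, 9, 6, 2]
Visit 11 → queue [9, 6, 2]
Visit 9 → queue [6, 2]
Visit 6; enqueue 13 → queue [2, 13]
Visit 2 → queue [13]
Visit 13; enqueue 15 → queue [15]
Visit 15 → queue []

1 -> 7 -> 8 -> 12 -> 3 -> 4 -> 10 -> 14 -> 0 -> 5 -> 11 -> 9 -> 6 -> 2 -> 13 -> 15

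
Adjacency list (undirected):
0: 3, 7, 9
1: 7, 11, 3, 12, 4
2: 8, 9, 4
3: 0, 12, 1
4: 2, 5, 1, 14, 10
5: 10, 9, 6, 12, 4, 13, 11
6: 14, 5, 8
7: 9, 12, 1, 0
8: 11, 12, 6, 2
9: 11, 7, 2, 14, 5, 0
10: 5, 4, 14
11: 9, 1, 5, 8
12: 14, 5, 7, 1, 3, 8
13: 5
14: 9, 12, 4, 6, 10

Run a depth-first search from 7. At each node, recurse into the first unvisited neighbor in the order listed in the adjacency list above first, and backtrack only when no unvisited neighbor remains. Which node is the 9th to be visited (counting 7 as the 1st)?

4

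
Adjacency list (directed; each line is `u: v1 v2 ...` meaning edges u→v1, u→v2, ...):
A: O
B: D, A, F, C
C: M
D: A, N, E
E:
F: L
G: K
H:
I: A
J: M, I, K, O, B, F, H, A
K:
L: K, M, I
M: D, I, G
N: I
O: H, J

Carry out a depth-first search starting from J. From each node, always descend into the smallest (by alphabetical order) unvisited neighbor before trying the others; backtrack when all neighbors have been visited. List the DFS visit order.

J, A, O, H, B, C, M, D, E, N, I, G, K, F, L

Visit J
J → A
A → O
O → H
J → B
B → C
C → M
M → D
D → E
D → N
N → I
M → G
G → K
B → F
F → L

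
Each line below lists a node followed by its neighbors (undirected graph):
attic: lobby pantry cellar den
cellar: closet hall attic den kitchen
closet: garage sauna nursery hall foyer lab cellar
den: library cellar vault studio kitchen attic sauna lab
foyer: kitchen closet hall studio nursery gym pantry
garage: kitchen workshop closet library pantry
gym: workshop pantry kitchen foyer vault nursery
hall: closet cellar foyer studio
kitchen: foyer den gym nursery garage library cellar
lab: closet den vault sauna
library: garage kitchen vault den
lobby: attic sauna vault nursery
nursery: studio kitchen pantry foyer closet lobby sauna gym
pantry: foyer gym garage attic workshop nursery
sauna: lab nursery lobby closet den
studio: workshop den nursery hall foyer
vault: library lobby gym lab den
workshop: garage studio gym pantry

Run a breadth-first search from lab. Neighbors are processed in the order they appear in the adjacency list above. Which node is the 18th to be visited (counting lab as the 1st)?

pantry

Visit lab; enqueue closet, den, vault, sauna → queue [closet, den, vault, sauna]
Visit closet; enqueue garage, nursery, hall, foyer, cellar → queue [den, vault, sauna, garage, nursery, hall, foyer, cellar]
Visit den; enqueue library, studio, kitchen, attic → queue [vault, sauna, garage, nursery, hall, foyer, cellar, library, studio, kitchen, attic]
Visit vault; enqueue lobby, gym → queue [sauna, garage, nursery, hall, foyer, cellar, library, studio, kitchen, attic, lobby, gym]
Visit sauna → queue [garage, nursery, hall, foyer, cellar, library, studio, kitchen, attic, lobby, gym]
Visit garage; enqueue workshop, pantry → queue [nursery, hall, foyer, cellar, library, studio, kitchen, attic, lobby, gym, workshop, pantry]
Visit nursery → queue [hall, foyer, cellar, library, studio, kitchen, attic, lobby, gym, workshop, pantry]
Visit hall → queue [foyer, cellar, library, studio, kitchen, attic, lobby, gym, workshop, pantry]
Visit foyer → queue [cellar, library, studio, kitchen, attic, lobby, gym, workshop, pantry]
Visit cellar → queue [library, studio, kitchen, attic, lobby, gym, workshop, pantry]
Visit library → queue [studio, kitchen, attic, lobby, gym, workshop, pantry]
Visit studio → queue [kitchen, attic, lobby, gym, workshop, pantry]
Visit kitchen → queue [attic, lobby, gym, workshop, pantry]
Visit attic → queue [lobby, gym, workshop, pantry]
Visit lobby → queue [gym, workshop, pantry]
Visit gym → queue [workshop, pantry]
Visit workshop → queue [pantry]
Visit pantry → queue []

Visit order: lab, closet, den, vault, sauna, garage, nursery, hall, foyer, cellar, library, studio, kitchen, attic, lobby, gym, workshop, pantry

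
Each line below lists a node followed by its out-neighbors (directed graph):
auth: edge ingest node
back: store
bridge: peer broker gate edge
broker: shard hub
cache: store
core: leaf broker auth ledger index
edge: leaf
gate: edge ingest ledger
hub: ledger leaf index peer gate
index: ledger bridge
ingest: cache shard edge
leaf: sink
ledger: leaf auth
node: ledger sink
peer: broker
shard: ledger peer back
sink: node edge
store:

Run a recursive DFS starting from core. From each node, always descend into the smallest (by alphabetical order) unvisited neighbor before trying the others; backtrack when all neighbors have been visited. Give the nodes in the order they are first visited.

Visit core
core → auth
auth → edge
edge → leaf
leaf → sink
sink → node
node → ledger
auth → ingest
ingest → cache
cache → store
ingest → shard
shard → back
shard → peer
peer → broker
broker → hub
hub → gate
hub → index
index → bridge

core → auth → edge → leaf → sink → node → ledger → ingest → cache → store → shard → back → peer → broker → hub → gate → index → bridge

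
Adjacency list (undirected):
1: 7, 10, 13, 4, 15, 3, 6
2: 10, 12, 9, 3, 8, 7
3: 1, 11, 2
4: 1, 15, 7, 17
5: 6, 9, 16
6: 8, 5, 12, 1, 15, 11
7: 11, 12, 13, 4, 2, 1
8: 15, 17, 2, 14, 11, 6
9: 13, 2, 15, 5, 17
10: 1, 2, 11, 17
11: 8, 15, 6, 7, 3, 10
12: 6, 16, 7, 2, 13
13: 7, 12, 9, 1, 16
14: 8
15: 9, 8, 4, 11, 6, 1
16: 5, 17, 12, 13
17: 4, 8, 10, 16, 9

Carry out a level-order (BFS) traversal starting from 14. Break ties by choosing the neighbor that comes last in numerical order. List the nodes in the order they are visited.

14, 8, 17, 15, 11, 6, 2, 16, 10, 9, 4, 1, 7, 3, 12, 5, 13

Visit 14; enqueue 8 → queue [8]
Visit 8; enqueue 17, 15, 11, 6, 2 → queue [17, 15, 11, 6, 2]
Visit 17; enqueue 16, 10, 9, 4 → queue [15, 11, 6, 2, 16, 10, 9, 4]
Visit 15; enqueue 1 → queue [11, 6, 2, 16, 10, 9, 4, 1]
Visit 11; enqueue 7, 3 → queue [6, 2, 16, 10, 9, 4, 1, 7, 3]
Visit 6; enqueue 12, 5 → queue [2, 16, 10, 9, 4, 1, 7, 3, 12, 5]
Visit 2 → queue [16, 10, 9, 4, 1, 7, 3, 12, 5]
Visit 16; enqueue 13 → queue [10, 9, 4, 1, 7, 3, 12, 5, 13]
Visit 10 → queue [9, 4, 1, 7, 3, 12, 5, 13]
Visit 9 → queue [4, 1, 7, 3, 12, 5, 13]
Visit 4 → queue [1, 7, 3, 12, 5, 13]
Visit 1 → queue [7, 3, 12, 5, 13]
Visit 7 → queue [3, 12, 5, 13]
Visit 3 → queue [12, 5, 13]
Visit 12 → queue [5, 13]
Visit 5 → queue [13]
Visit 13 → queue []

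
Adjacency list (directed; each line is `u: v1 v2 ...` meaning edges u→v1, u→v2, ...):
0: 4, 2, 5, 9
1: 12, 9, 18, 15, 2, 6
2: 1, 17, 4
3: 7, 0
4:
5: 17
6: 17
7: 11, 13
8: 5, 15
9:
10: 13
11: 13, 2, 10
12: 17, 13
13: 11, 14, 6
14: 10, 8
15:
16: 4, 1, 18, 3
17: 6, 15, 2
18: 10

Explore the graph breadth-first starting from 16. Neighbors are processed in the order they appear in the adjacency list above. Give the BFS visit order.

Visit 16; enqueue 4, 1, 18, 3 → queue [4, 1, 18, 3]
Visit 4 → queue [1, 18, 3]
Visit 1; enqueue 12, 9, 15, 2, 6 → queue [18, 3, 12, 9, 15, 2, 6]
Visit 18; enqueue 10 → queue [3, 12, 9, 15, 2, 6, 10]
Visit 3; enqueue 7, 0 → queue [12, 9, 15, 2, 6, 10, 7, 0]
Visit 12; enqueue 17, 13 → queue [9, 15, 2, 6, 10, 7, 0, 17, 13]
Visit 9 → queue [15, 2, 6, 10, 7, 0, 17, 13]
Visit 15 → queue [2, 6, 10, 7, 0, 17, 13]
Visit 2 → queue [6, 10, 7, 0, 17, 13]
Visit 6 → queue [10, 7, 0, 17, 13]
Visit 10 → queue [7, 0, 17, 13]
Visit 7; enqueue 11 → queue [0, 17, 13, 11]
Visit 0; enqueue 5 → queue [17, 13, 11, 5]
Visit 17 → queue [13, 11, 5]
Visit 13; enqueue 14 → queue [11, 5, 14]
Visit 11 → queue [5, 14]
Visit 5 → queue [14]
Visit 14; enqueue 8 → queue [8]
Visit 8 → queue []

16 4 1 18 3 12 9 15 2 6 10 7 0 17 13 11 5 14 8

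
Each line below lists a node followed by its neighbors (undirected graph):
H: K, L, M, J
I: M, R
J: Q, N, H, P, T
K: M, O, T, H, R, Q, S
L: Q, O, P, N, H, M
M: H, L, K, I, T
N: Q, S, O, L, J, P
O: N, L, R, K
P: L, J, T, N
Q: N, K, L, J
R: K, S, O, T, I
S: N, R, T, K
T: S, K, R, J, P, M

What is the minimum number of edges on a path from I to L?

2

Level 0: I
Level 1: M, R
Level 2: H, K, L, O, S, T
Level 3: J, N, P, Q
L first appears at level 2.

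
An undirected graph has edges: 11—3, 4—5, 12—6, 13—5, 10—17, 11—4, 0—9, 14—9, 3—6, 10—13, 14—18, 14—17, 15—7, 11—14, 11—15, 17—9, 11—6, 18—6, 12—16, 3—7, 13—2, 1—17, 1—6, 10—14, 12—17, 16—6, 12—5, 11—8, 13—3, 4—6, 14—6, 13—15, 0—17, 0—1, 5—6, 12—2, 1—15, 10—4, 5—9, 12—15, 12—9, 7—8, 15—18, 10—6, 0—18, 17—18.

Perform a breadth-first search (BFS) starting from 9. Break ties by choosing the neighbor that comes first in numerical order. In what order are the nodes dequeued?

Visit 9; enqueue 0, 5, 12, 14, 17 → queue [0, 5, 12, 14, 17]
Visit 0; enqueue 1, 18 → queue [5, 12, 14, 17, 1, 18]
Visit 5; enqueue 4, 6, 13 → queue [12, 14, 17, 1, 18, 4, 6, 13]
Visit 12; enqueue 2, 15, 16 → queue [14, 17, 1, 18, 4, 6, 13, 2, 15, 16]
Visit 14; enqueue 10, 11 → queue [17, 1, 18, 4, 6, 13, 2, 15, 16, 10, 11]
Visit 17 → queue [1, 18, 4, 6, 13, 2, 15, 16, 10, 11]
Visit 1 → queue [18, 4, 6, 13, 2, 15, 16, 10, 11]
Visit 18 → queue [4, 6, 13, 2, 15, 16, 10, 11]
Visit 4 → queue [6, 13, 2, 15, 16, 10, 11]
Visit 6; enqueue 3 → queue [13, 2, 15, 16, 10, 11, 3]
Visit 13 → queue [2, 15, 16, 10, 11, 3]
Visit 2 → queue [15, 16, 10, 11, 3]
Visit 15; enqueue 7 → queue [16, 10, 11, 3, 7]
Visit 16 → queue [10, 11, 3, 7]
Visit 10 → queue [11, 3, 7]
Visit 11; enqueue 8 → queue [3, 7, 8]
Visit 3 → queue [7, 8]
Visit 7 → queue [8]
Visit 8 → queue []

9 → 0 → 5 → 12 → 14 → 17 → 1 → 18 → 4 → 6 → 13 → 2 → 15 → 16 → 10 → 11 → 3 → 7 → 8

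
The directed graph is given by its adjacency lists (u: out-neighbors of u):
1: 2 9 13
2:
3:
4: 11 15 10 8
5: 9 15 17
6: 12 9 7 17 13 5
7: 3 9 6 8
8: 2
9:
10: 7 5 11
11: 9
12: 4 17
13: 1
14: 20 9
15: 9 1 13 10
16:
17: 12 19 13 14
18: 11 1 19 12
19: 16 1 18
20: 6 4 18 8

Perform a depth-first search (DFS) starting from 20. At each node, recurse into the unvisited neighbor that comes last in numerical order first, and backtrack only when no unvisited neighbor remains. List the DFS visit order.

Visit 20
20 → 18
18 → 19
19 → 16
19 → 1
1 → 13
1 → 9
1 → 2
18 → 12
12 → 17
17 → 14
12 → 4
4 → 15
15 → 10
10 → 11
10 → 7
7 → 8
7 → 6
6 → 5
7 → 3

20 -> 18 -> 19 -> 16 -> 1 -> 13 -> 9 -> 2 -> 12 -> 17 -> 14 -> 4 -> 15 -> 10 -> 11 -> 7 -> 8 -> 6 -> 5 -> 3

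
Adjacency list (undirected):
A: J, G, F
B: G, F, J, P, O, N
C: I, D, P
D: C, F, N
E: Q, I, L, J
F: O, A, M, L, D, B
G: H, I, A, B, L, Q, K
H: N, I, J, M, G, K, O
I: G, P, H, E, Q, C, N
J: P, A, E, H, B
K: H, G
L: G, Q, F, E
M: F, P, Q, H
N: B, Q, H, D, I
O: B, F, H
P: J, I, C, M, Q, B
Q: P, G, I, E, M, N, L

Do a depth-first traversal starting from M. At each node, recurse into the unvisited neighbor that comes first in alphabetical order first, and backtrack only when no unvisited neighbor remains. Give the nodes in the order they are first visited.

Visit M
M → F
F → A
A → G
G → B
B → J
J → E
E → I
I → C
C → D
D → N
N → H
H → K
H → O
N → Q
Q → L
Q → P

M, F, A, G, B, J, E, I, C, D, N, H, K, O, Q, L, P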